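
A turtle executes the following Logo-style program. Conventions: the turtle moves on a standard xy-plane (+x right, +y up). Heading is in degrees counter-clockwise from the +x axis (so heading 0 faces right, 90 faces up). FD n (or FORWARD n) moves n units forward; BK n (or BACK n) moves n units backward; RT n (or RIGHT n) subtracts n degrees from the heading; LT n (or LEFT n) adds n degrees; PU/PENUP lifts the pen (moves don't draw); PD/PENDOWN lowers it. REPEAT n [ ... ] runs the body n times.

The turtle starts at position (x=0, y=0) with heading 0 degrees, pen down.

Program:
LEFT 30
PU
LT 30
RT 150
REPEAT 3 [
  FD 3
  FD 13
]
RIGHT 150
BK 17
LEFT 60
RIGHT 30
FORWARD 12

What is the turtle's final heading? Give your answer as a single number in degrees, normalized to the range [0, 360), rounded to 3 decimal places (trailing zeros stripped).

Answer: 150

Derivation:
Executing turtle program step by step:
Start: pos=(0,0), heading=0, pen down
LT 30: heading 0 -> 30
PU: pen up
LT 30: heading 30 -> 60
RT 150: heading 60 -> 270
REPEAT 3 [
  -- iteration 1/3 --
  FD 3: (0,0) -> (0,-3) [heading=270, move]
  FD 13: (0,-3) -> (0,-16) [heading=270, move]
  -- iteration 2/3 --
  FD 3: (0,-16) -> (0,-19) [heading=270, move]
  FD 13: (0,-19) -> (0,-32) [heading=270, move]
  -- iteration 3/3 --
  FD 3: (0,-32) -> (0,-35) [heading=270, move]
  FD 13: (0,-35) -> (0,-48) [heading=270, move]
]
RT 150: heading 270 -> 120
BK 17: (0,-48) -> (8.5,-62.722) [heading=120, move]
LT 60: heading 120 -> 180
RT 30: heading 180 -> 150
FD 12: (8.5,-62.722) -> (-1.892,-56.722) [heading=150, move]
Final: pos=(-1.892,-56.722), heading=150, 0 segment(s) drawn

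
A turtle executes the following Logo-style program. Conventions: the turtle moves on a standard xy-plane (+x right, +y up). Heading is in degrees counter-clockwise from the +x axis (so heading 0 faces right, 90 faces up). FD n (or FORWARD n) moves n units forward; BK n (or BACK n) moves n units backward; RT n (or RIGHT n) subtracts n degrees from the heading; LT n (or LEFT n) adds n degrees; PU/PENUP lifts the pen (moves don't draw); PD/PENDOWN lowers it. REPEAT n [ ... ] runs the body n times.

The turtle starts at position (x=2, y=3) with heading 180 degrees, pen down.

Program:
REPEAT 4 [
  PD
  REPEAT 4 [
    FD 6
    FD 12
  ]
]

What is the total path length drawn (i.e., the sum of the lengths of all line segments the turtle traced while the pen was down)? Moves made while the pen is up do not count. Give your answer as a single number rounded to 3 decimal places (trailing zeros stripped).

Executing turtle program step by step:
Start: pos=(2,3), heading=180, pen down
REPEAT 4 [
  -- iteration 1/4 --
  PD: pen down
  REPEAT 4 [
    -- iteration 1/4 --
    FD 6: (2,3) -> (-4,3) [heading=180, draw]
    FD 12: (-4,3) -> (-16,3) [heading=180, draw]
    -- iteration 2/4 --
    FD 6: (-16,3) -> (-22,3) [heading=180, draw]
    FD 12: (-22,3) -> (-34,3) [heading=180, draw]
    -- iteration 3/4 --
    FD 6: (-34,3) -> (-40,3) [heading=180, draw]
    FD 12: (-40,3) -> (-52,3) [heading=180, draw]
    -- iteration 4/4 --
    FD 6: (-52,3) -> (-58,3) [heading=180, draw]
    FD 12: (-58,3) -> (-70,3) [heading=180, draw]
  ]
  -- iteration 2/4 --
  PD: pen down
  REPEAT 4 [
    -- iteration 1/4 --
    FD 6: (-70,3) -> (-76,3) [heading=180, draw]
    FD 12: (-76,3) -> (-88,3) [heading=180, draw]
    -- iteration 2/4 --
    FD 6: (-88,3) -> (-94,3) [heading=180, draw]
    FD 12: (-94,3) -> (-106,3) [heading=180, draw]
    -- iteration 3/4 --
    FD 6: (-106,3) -> (-112,3) [heading=180, draw]
    FD 12: (-112,3) -> (-124,3) [heading=180, draw]
    -- iteration 4/4 --
    FD 6: (-124,3) -> (-130,3) [heading=180, draw]
    FD 12: (-130,3) -> (-142,3) [heading=180, draw]
  ]
  -- iteration 3/4 --
  PD: pen down
  REPEAT 4 [
    -- iteration 1/4 --
    FD 6: (-142,3) -> (-148,3) [heading=180, draw]
    FD 12: (-148,3) -> (-160,3) [heading=180, draw]
    -- iteration 2/4 --
    FD 6: (-160,3) -> (-166,3) [heading=180, draw]
    FD 12: (-166,3) -> (-178,3) [heading=180, draw]
    -- iteration 3/4 --
    FD 6: (-178,3) -> (-184,3) [heading=180, draw]
    FD 12: (-184,3) -> (-196,3) [heading=180, draw]
    -- iteration 4/4 --
    FD 6: (-196,3) -> (-202,3) [heading=180, draw]
    FD 12: (-202,3) -> (-214,3) [heading=180, draw]
  ]
  -- iteration 4/4 --
  PD: pen down
  REPEAT 4 [
    -- iteration 1/4 --
    FD 6: (-214,3) -> (-220,3) [heading=180, draw]
    FD 12: (-220,3) -> (-232,3) [heading=180, draw]
    -- iteration 2/4 --
    FD 6: (-232,3) -> (-238,3) [heading=180, draw]
    FD 12: (-238,3) -> (-250,3) [heading=180, draw]
    -- iteration 3/4 --
    FD 6: (-250,3) -> (-256,3) [heading=180, draw]
    FD 12: (-256,3) -> (-268,3) [heading=180, draw]
    -- iteration 4/4 --
    FD 6: (-268,3) -> (-274,3) [heading=180, draw]
    FD 12: (-274,3) -> (-286,3) [heading=180, draw]
  ]
]
Final: pos=(-286,3), heading=180, 32 segment(s) drawn

Segment lengths:
  seg 1: (2,3) -> (-4,3), length = 6
  seg 2: (-4,3) -> (-16,3), length = 12
  seg 3: (-16,3) -> (-22,3), length = 6
  seg 4: (-22,3) -> (-34,3), length = 12
  seg 5: (-34,3) -> (-40,3), length = 6
  seg 6: (-40,3) -> (-52,3), length = 12
  seg 7: (-52,3) -> (-58,3), length = 6
  seg 8: (-58,3) -> (-70,3), length = 12
  seg 9: (-70,3) -> (-76,3), length = 6
  seg 10: (-76,3) -> (-88,3), length = 12
  seg 11: (-88,3) -> (-94,3), length = 6
  seg 12: (-94,3) -> (-106,3), length = 12
  seg 13: (-106,3) -> (-112,3), length = 6
  seg 14: (-112,3) -> (-124,3), length = 12
  seg 15: (-124,3) -> (-130,3), length = 6
  seg 16: (-130,3) -> (-142,3), length = 12
  seg 17: (-142,3) -> (-148,3), length = 6
  seg 18: (-148,3) -> (-160,3), length = 12
  seg 19: (-160,3) -> (-166,3), length = 6
  seg 20: (-166,3) -> (-178,3), length = 12
  seg 21: (-178,3) -> (-184,3), length = 6
  seg 22: (-184,3) -> (-196,3), length = 12
  seg 23: (-196,3) -> (-202,3), length = 6
  seg 24: (-202,3) -> (-214,3), length = 12
  seg 25: (-214,3) -> (-220,3), length = 6
  seg 26: (-220,3) -> (-232,3), length = 12
  seg 27: (-232,3) -> (-238,3), length = 6
  seg 28: (-238,3) -> (-250,3), length = 12
  seg 29: (-250,3) -> (-256,3), length = 6
  seg 30: (-256,3) -> (-268,3), length = 12
  seg 31: (-268,3) -> (-274,3), length = 6
  seg 32: (-274,3) -> (-286,3), length = 12
Total = 288

Answer: 288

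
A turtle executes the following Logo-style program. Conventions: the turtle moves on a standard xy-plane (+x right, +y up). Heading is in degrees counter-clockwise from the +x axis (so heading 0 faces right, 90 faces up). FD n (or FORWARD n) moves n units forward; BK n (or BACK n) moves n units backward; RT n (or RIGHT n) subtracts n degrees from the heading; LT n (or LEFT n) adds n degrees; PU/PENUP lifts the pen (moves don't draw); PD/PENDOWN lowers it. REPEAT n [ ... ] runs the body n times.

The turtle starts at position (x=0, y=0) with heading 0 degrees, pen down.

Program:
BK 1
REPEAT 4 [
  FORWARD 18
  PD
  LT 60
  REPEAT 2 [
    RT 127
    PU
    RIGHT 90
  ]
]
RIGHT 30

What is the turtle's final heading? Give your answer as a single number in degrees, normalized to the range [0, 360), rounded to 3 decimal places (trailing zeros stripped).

Answer: 274

Derivation:
Executing turtle program step by step:
Start: pos=(0,0), heading=0, pen down
BK 1: (0,0) -> (-1,0) [heading=0, draw]
REPEAT 4 [
  -- iteration 1/4 --
  FD 18: (-1,0) -> (17,0) [heading=0, draw]
  PD: pen down
  LT 60: heading 0 -> 60
  REPEAT 2 [
    -- iteration 1/2 --
    RT 127: heading 60 -> 293
    PU: pen up
    RT 90: heading 293 -> 203
    -- iteration 2/2 --
    RT 127: heading 203 -> 76
    PU: pen up
    RT 90: heading 76 -> 346
  ]
  -- iteration 2/4 --
  FD 18: (17,0) -> (34.465,-4.355) [heading=346, move]
  PD: pen down
  LT 60: heading 346 -> 46
  REPEAT 2 [
    -- iteration 1/2 --
    RT 127: heading 46 -> 279
    PU: pen up
    RT 90: heading 279 -> 189
    -- iteration 2/2 --
    RT 127: heading 189 -> 62
    PU: pen up
    RT 90: heading 62 -> 332
  ]
  -- iteration 3/4 --
  FD 18: (34.465,-4.355) -> (50.358,-12.805) [heading=332, move]
  PD: pen down
  LT 60: heading 332 -> 32
  REPEAT 2 [
    -- iteration 1/2 --
    RT 127: heading 32 -> 265
    PU: pen up
    RT 90: heading 265 -> 175
    -- iteration 2/2 --
    RT 127: heading 175 -> 48
    PU: pen up
    RT 90: heading 48 -> 318
  ]
  -- iteration 4/4 --
  FD 18: (50.358,-12.805) -> (63.735,-24.849) [heading=318, move]
  PD: pen down
  LT 60: heading 318 -> 18
  REPEAT 2 [
    -- iteration 1/2 --
    RT 127: heading 18 -> 251
    PU: pen up
    RT 90: heading 251 -> 161
    -- iteration 2/2 --
    RT 127: heading 161 -> 34
    PU: pen up
    RT 90: heading 34 -> 304
  ]
]
RT 30: heading 304 -> 274
Final: pos=(63.735,-24.849), heading=274, 2 segment(s) drawn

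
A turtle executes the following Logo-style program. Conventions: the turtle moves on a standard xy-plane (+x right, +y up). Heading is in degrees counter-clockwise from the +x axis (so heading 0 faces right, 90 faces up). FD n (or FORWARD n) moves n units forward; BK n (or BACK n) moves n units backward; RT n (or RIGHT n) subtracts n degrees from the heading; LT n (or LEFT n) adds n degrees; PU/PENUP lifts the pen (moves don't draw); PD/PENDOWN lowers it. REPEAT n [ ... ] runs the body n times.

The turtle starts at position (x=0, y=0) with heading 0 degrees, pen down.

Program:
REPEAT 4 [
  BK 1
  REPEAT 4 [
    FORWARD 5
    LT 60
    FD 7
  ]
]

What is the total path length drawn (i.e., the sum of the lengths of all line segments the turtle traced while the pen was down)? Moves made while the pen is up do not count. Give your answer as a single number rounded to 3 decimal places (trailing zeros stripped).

Executing turtle program step by step:
Start: pos=(0,0), heading=0, pen down
REPEAT 4 [
  -- iteration 1/4 --
  BK 1: (0,0) -> (-1,0) [heading=0, draw]
  REPEAT 4 [
    -- iteration 1/4 --
    FD 5: (-1,0) -> (4,0) [heading=0, draw]
    LT 60: heading 0 -> 60
    FD 7: (4,0) -> (7.5,6.062) [heading=60, draw]
    -- iteration 2/4 --
    FD 5: (7.5,6.062) -> (10,10.392) [heading=60, draw]
    LT 60: heading 60 -> 120
    FD 7: (10,10.392) -> (6.5,16.454) [heading=120, draw]
    -- iteration 3/4 --
    FD 5: (6.5,16.454) -> (4,20.785) [heading=120, draw]
    LT 60: heading 120 -> 180
    FD 7: (4,20.785) -> (-3,20.785) [heading=180, draw]
    -- iteration 4/4 --
    FD 5: (-3,20.785) -> (-8,20.785) [heading=180, draw]
    LT 60: heading 180 -> 240
    FD 7: (-8,20.785) -> (-11.5,14.722) [heading=240, draw]
  ]
  -- iteration 2/4 --
  BK 1: (-11.5,14.722) -> (-11,15.588) [heading=240, draw]
  REPEAT 4 [
    -- iteration 1/4 --
    FD 5: (-11,15.588) -> (-13.5,11.258) [heading=240, draw]
    LT 60: heading 240 -> 300
    FD 7: (-13.5,11.258) -> (-10,5.196) [heading=300, draw]
    -- iteration 2/4 --
    FD 5: (-10,5.196) -> (-7.5,0.866) [heading=300, draw]
    LT 60: heading 300 -> 0
    FD 7: (-7.5,0.866) -> (-0.5,0.866) [heading=0, draw]
    -- iteration 3/4 --
    FD 5: (-0.5,0.866) -> (4.5,0.866) [heading=0, draw]
    LT 60: heading 0 -> 60
    FD 7: (4.5,0.866) -> (8,6.928) [heading=60, draw]
    -- iteration 4/4 --
    FD 5: (8,6.928) -> (10.5,11.258) [heading=60, draw]
    LT 60: heading 60 -> 120
    FD 7: (10.5,11.258) -> (7,17.321) [heading=120, draw]
  ]
  -- iteration 3/4 --
  BK 1: (7,17.321) -> (7.5,16.454) [heading=120, draw]
  REPEAT 4 [
    -- iteration 1/4 --
    FD 5: (7.5,16.454) -> (5,20.785) [heading=120, draw]
    LT 60: heading 120 -> 180
    FD 7: (5,20.785) -> (-2,20.785) [heading=180, draw]
    -- iteration 2/4 --
    FD 5: (-2,20.785) -> (-7,20.785) [heading=180, draw]
    LT 60: heading 180 -> 240
    FD 7: (-7,20.785) -> (-10.5,14.722) [heading=240, draw]
    -- iteration 3/4 --
    FD 5: (-10.5,14.722) -> (-13,10.392) [heading=240, draw]
    LT 60: heading 240 -> 300
    FD 7: (-13,10.392) -> (-9.5,4.33) [heading=300, draw]
    -- iteration 4/4 --
    FD 5: (-9.5,4.33) -> (-7,0) [heading=300, draw]
    LT 60: heading 300 -> 0
    FD 7: (-7,0) -> (0,0) [heading=0, draw]
  ]
  -- iteration 4/4 --
  BK 1: (0,0) -> (-1,0) [heading=0, draw]
  REPEAT 4 [
    -- iteration 1/4 --
    FD 5: (-1,0) -> (4,0) [heading=0, draw]
    LT 60: heading 0 -> 60
    FD 7: (4,0) -> (7.5,6.062) [heading=60, draw]
    -- iteration 2/4 --
    FD 5: (7.5,6.062) -> (10,10.392) [heading=60, draw]
    LT 60: heading 60 -> 120
    FD 7: (10,10.392) -> (6.5,16.454) [heading=120, draw]
    -- iteration 3/4 --
    FD 5: (6.5,16.454) -> (4,20.785) [heading=120, draw]
    LT 60: heading 120 -> 180
    FD 7: (4,20.785) -> (-3,20.785) [heading=180, draw]
    -- iteration 4/4 --
    FD 5: (-3,20.785) -> (-8,20.785) [heading=180, draw]
    LT 60: heading 180 -> 240
    FD 7: (-8,20.785) -> (-11.5,14.722) [heading=240, draw]
  ]
]
Final: pos=(-11.5,14.722), heading=240, 36 segment(s) drawn

Segment lengths:
  seg 1: (0,0) -> (-1,0), length = 1
  seg 2: (-1,0) -> (4,0), length = 5
  seg 3: (4,0) -> (7.5,6.062), length = 7
  seg 4: (7.5,6.062) -> (10,10.392), length = 5
  seg 5: (10,10.392) -> (6.5,16.454), length = 7
  seg 6: (6.5,16.454) -> (4,20.785), length = 5
  seg 7: (4,20.785) -> (-3,20.785), length = 7
  seg 8: (-3,20.785) -> (-8,20.785), length = 5
  seg 9: (-8,20.785) -> (-11.5,14.722), length = 7
  seg 10: (-11.5,14.722) -> (-11,15.588), length = 1
  seg 11: (-11,15.588) -> (-13.5,11.258), length = 5
  seg 12: (-13.5,11.258) -> (-10,5.196), length = 7
  seg 13: (-10,5.196) -> (-7.5,0.866), length = 5
  seg 14: (-7.5,0.866) -> (-0.5,0.866), length = 7
  seg 15: (-0.5,0.866) -> (4.5,0.866), length = 5
  seg 16: (4.5,0.866) -> (8,6.928), length = 7
  seg 17: (8,6.928) -> (10.5,11.258), length = 5
  seg 18: (10.5,11.258) -> (7,17.321), length = 7
  seg 19: (7,17.321) -> (7.5,16.454), length = 1
  seg 20: (7.5,16.454) -> (5,20.785), length = 5
  seg 21: (5,20.785) -> (-2,20.785), length = 7
  seg 22: (-2,20.785) -> (-7,20.785), length = 5
  seg 23: (-7,20.785) -> (-10.5,14.722), length = 7
  seg 24: (-10.5,14.722) -> (-13,10.392), length = 5
  seg 25: (-13,10.392) -> (-9.5,4.33), length = 7
  seg 26: (-9.5,4.33) -> (-7,0), length = 5
  seg 27: (-7,0) -> (0,0), length = 7
  seg 28: (0,0) -> (-1,0), length = 1
  seg 29: (-1,0) -> (4,0), length = 5
  seg 30: (4,0) -> (7.5,6.062), length = 7
  seg 31: (7.5,6.062) -> (10,10.392), length = 5
  seg 32: (10,10.392) -> (6.5,16.454), length = 7
  seg 33: (6.5,16.454) -> (4,20.785), length = 5
  seg 34: (4,20.785) -> (-3,20.785), length = 7
  seg 35: (-3,20.785) -> (-8,20.785), length = 5
  seg 36: (-8,20.785) -> (-11.5,14.722), length = 7
Total = 196

Answer: 196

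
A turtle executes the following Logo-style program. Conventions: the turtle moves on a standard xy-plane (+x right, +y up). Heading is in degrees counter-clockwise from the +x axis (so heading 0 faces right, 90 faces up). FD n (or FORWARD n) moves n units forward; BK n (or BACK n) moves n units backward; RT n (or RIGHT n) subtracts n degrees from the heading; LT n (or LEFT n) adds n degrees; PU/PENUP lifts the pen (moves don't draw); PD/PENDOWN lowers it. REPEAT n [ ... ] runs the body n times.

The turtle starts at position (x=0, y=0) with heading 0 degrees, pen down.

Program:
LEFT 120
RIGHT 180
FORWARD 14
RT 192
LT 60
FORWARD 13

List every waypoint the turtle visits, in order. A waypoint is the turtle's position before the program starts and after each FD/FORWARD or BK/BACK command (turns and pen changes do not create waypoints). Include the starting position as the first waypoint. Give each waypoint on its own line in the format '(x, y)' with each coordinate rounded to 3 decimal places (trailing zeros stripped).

Answer: (0, 0)
(7, -12.124)
(-5.716, -9.422)

Derivation:
Executing turtle program step by step:
Start: pos=(0,0), heading=0, pen down
LT 120: heading 0 -> 120
RT 180: heading 120 -> 300
FD 14: (0,0) -> (7,-12.124) [heading=300, draw]
RT 192: heading 300 -> 108
LT 60: heading 108 -> 168
FD 13: (7,-12.124) -> (-5.716,-9.422) [heading=168, draw]
Final: pos=(-5.716,-9.422), heading=168, 2 segment(s) drawn
Waypoints (3 total):
(0, 0)
(7, -12.124)
(-5.716, -9.422)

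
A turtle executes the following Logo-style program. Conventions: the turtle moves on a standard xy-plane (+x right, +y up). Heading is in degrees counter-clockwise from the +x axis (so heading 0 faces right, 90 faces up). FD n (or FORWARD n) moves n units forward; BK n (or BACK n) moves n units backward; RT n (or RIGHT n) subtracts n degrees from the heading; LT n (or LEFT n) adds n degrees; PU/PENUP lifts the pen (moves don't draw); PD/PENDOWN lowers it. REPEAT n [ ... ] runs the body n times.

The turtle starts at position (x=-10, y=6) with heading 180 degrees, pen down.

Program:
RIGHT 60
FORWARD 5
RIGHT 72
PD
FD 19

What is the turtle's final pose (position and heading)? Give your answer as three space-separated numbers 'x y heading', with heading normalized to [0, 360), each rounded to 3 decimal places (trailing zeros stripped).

Executing turtle program step by step:
Start: pos=(-10,6), heading=180, pen down
RT 60: heading 180 -> 120
FD 5: (-10,6) -> (-12.5,10.33) [heading=120, draw]
RT 72: heading 120 -> 48
PD: pen down
FD 19: (-12.5,10.33) -> (0.213,24.45) [heading=48, draw]
Final: pos=(0.213,24.45), heading=48, 2 segment(s) drawn

Answer: 0.213 24.45 48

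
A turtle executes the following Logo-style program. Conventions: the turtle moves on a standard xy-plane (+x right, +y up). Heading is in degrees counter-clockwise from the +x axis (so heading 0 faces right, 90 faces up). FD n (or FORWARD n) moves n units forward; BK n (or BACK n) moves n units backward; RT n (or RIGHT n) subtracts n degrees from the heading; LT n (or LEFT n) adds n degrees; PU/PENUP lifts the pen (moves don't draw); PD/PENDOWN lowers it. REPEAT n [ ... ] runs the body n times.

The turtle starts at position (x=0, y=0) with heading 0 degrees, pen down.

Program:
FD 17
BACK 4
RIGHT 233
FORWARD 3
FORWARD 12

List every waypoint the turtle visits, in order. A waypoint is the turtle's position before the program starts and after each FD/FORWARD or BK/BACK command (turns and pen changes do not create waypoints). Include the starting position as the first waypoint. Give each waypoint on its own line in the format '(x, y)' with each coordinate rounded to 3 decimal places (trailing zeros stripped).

Executing turtle program step by step:
Start: pos=(0,0), heading=0, pen down
FD 17: (0,0) -> (17,0) [heading=0, draw]
BK 4: (17,0) -> (13,0) [heading=0, draw]
RT 233: heading 0 -> 127
FD 3: (13,0) -> (11.195,2.396) [heading=127, draw]
FD 12: (11.195,2.396) -> (3.973,11.98) [heading=127, draw]
Final: pos=(3.973,11.98), heading=127, 4 segment(s) drawn
Waypoints (5 total):
(0, 0)
(17, 0)
(13, 0)
(11.195, 2.396)
(3.973, 11.98)

Answer: (0, 0)
(17, 0)
(13, 0)
(11.195, 2.396)
(3.973, 11.98)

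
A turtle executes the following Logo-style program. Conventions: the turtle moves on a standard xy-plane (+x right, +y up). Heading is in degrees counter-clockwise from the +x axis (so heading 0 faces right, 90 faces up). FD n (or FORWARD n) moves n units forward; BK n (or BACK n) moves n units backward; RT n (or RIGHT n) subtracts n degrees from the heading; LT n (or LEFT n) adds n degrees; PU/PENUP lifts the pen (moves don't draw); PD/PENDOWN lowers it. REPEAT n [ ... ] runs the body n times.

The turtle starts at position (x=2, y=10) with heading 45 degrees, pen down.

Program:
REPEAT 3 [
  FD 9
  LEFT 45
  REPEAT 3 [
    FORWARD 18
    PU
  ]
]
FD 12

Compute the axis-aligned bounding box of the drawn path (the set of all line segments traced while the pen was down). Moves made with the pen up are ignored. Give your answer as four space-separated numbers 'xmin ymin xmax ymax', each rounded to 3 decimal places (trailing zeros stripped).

Executing turtle program step by step:
Start: pos=(2,10), heading=45, pen down
REPEAT 3 [
  -- iteration 1/3 --
  FD 9: (2,10) -> (8.364,16.364) [heading=45, draw]
  LT 45: heading 45 -> 90
  REPEAT 3 [
    -- iteration 1/3 --
    FD 18: (8.364,16.364) -> (8.364,34.364) [heading=90, draw]
    PU: pen up
    -- iteration 2/3 --
    FD 18: (8.364,34.364) -> (8.364,52.364) [heading=90, move]
    PU: pen up
    -- iteration 3/3 --
    FD 18: (8.364,52.364) -> (8.364,70.364) [heading=90, move]
    PU: pen up
  ]
  -- iteration 2/3 --
  FD 9: (8.364,70.364) -> (8.364,79.364) [heading=90, move]
  LT 45: heading 90 -> 135
  REPEAT 3 [
    -- iteration 1/3 --
    FD 18: (8.364,79.364) -> (-4.364,92.092) [heading=135, move]
    PU: pen up
    -- iteration 2/3 --
    FD 18: (-4.364,92.092) -> (-17.092,104.82) [heading=135, move]
    PU: pen up
    -- iteration 3/3 --
    FD 18: (-17.092,104.82) -> (-29.82,117.548) [heading=135, move]
    PU: pen up
  ]
  -- iteration 3/3 --
  FD 9: (-29.82,117.548) -> (-36.184,123.912) [heading=135, move]
  LT 45: heading 135 -> 180
  REPEAT 3 [
    -- iteration 1/3 --
    FD 18: (-36.184,123.912) -> (-54.184,123.912) [heading=180, move]
    PU: pen up
    -- iteration 2/3 --
    FD 18: (-54.184,123.912) -> (-72.184,123.912) [heading=180, move]
    PU: pen up
    -- iteration 3/3 --
    FD 18: (-72.184,123.912) -> (-90.184,123.912) [heading=180, move]
    PU: pen up
  ]
]
FD 12: (-90.184,123.912) -> (-102.184,123.912) [heading=180, move]
Final: pos=(-102.184,123.912), heading=180, 2 segment(s) drawn

Segment endpoints: x in {2, 8.364, 8.364}, y in {10, 16.364, 34.364}
xmin=2, ymin=10, xmax=8.364, ymax=34.364

Answer: 2 10 8.364 34.364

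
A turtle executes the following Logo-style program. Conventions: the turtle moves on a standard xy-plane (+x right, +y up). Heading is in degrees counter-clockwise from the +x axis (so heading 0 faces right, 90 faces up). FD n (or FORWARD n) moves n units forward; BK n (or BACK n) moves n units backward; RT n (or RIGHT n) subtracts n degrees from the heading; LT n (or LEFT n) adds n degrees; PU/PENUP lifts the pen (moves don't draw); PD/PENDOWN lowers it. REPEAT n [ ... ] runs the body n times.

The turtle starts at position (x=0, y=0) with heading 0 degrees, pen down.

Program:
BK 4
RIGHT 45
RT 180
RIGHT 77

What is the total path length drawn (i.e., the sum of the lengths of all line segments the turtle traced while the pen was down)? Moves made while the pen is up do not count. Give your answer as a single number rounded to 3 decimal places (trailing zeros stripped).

Executing turtle program step by step:
Start: pos=(0,0), heading=0, pen down
BK 4: (0,0) -> (-4,0) [heading=0, draw]
RT 45: heading 0 -> 315
RT 180: heading 315 -> 135
RT 77: heading 135 -> 58
Final: pos=(-4,0), heading=58, 1 segment(s) drawn

Segment lengths:
  seg 1: (0,0) -> (-4,0), length = 4
Total = 4

Answer: 4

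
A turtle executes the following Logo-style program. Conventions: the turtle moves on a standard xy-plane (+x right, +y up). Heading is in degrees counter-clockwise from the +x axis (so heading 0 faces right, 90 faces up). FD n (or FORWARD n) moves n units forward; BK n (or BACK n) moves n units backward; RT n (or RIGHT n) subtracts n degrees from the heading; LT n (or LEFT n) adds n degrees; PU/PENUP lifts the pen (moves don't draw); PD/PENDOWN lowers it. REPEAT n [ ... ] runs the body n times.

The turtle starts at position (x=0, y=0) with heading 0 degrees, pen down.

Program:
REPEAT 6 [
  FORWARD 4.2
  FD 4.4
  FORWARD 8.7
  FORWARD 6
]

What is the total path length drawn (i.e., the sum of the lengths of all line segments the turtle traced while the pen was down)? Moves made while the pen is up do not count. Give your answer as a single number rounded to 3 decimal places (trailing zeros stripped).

Answer: 139.8

Derivation:
Executing turtle program step by step:
Start: pos=(0,0), heading=0, pen down
REPEAT 6 [
  -- iteration 1/6 --
  FD 4.2: (0,0) -> (4.2,0) [heading=0, draw]
  FD 4.4: (4.2,0) -> (8.6,0) [heading=0, draw]
  FD 8.7: (8.6,0) -> (17.3,0) [heading=0, draw]
  FD 6: (17.3,0) -> (23.3,0) [heading=0, draw]
  -- iteration 2/6 --
  FD 4.2: (23.3,0) -> (27.5,0) [heading=0, draw]
  FD 4.4: (27.5,0) -> (31.9,0) [heading=0, draw]
  FD 8.7: (31.9,0) -> (40.6,0) [heading=0, draw]
  FD 6: (40.6,0) -> (46.6,0) [heading=0, draw]
  -- iteration 3/6 --
  FD 4.2: (46.6,0) -> (50.8,0) [heading=0, draw]
  FD 4.4: (50.8,0) -> (55.2,0) [heading=0, draw]
  FD 8.7: (55.2,0) -> (63.9,0) [heading=0, draw]
  FD 6: (63.9,0) -> (69.9,0) [heading=0, draw]
  -- iteration 4/6 --
  FD 4.2: (69.9,0) -> (74.1,0) [heading=0, draw]
  FD 4.4: (74.1,0) -> (78.5,0) [heading=0, draw]
  FD 8.7: (78.5,0) -> (87.2,0) [heading=0, draw]
  FD 6: (87.2,0) -> (93.2,0) [heading=0, draw]
  -- iteration 5/6 --
  FD 4.2: (93.2,0) -> (97.4,0) [heading=0, draw]
  FD 4.4: (97.4,0) -> (101.8,0) [heading=0, draw]
  FD 8.7: (101.8,0) -> (110.5,0) [heading=0, draw]
  FD 6: (110.5,0) -> (116.5,0) [heading=0, draw]
  -- iteration 6/6 --
  FD 4.2: (116.5,0) -> (120.7,0) [heading=0, draw]
  FD 4.4: (120.7,0) -> (125.1,0) [heading=0, draw]
  FD 8.7: (125.1,0) -> (133.8,0) [heading=0, draw]
  FD 6: (133.8,0) -> (139.8,0) [heading=0, draw]
]
Final: pos=(139.8,0), heading=0, 24 segment(s) drawn

Segment lengths:
  seg 1: (0,0) -> (4.2,0), length = 4.2
  seg 2: (4.2,0) -> (8.6,0), length = 4.4
  seg 3: (8.6,0) -> (17.3,0), length = 8.7
  seg 4: (17.3,0) -> (23.3,0), length = 6
  seg 5: (23.3,0) -> (27.5,0), length = 4.2
  seg 6: (27.5,0) -> (31.9,0), length = 4.4
  seg 7: (31.9,0) -> (40.6,0), length = 8.7
  seg 8: (40.6,0) -> (46.6,0), length = 6
  seg 9: (46.6,0) -> (50.8,0), length = 4.2
  seg 10: (50.8,0) -> (55.2,0), length = 4.4
  seg 11: (55.2,0) -> (63.9,0), length = 8.7
  seg 12: (63.9,0) -> (69.9,0), length = 6
  seg 13: (69.9,0) -> (74.1,0), length = 4.2
  seg 14: (74.1,0) -> (78.5,0), length = 4.4
  seg 15: (78.5,0) -> (87.2,0), length = 8.7
  seg 16: (87.2,0) -> (93.2,0), length = 6
  seg 17: (93.2,0) -> (97.4,0), length = 4.2
  seg 18: (97.4,0) -> (101.8,0), length = 4.4
  seg 19: (101.8,0) -> (110.5,0), length = 8.7
  seg 20: (110.5,0) -> (116.5,0), length = 6
  seg 21: (116.5,0) -> (120.7,0), length = 4.2
  seg 22: (120.7,0) -> (125.1,0), length = 4.4
  seg 23: (125.1,0) -> (133.8,0), length = 8.7
  seg 24: (133.8,0) -> (139.8,0), length = 6
Total = 139.8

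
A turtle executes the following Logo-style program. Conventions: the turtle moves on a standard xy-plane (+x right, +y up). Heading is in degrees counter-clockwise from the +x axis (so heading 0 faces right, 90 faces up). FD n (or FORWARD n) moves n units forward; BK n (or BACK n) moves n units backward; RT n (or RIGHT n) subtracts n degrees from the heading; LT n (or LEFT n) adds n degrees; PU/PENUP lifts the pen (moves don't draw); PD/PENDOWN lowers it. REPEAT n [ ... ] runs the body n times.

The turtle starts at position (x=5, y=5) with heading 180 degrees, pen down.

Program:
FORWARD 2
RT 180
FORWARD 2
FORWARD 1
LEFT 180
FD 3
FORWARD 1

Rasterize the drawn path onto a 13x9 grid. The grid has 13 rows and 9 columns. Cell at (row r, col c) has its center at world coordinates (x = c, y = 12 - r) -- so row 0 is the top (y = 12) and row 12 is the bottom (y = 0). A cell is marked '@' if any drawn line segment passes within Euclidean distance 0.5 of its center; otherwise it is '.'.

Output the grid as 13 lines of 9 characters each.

Answer: .........
.........
.........
.........
.........
.........
.........
..@@@@@..
.........
.........
.........
.........
.........

Derivation:
Segment 0: (5,5) -> (3,5)
Segment 1: (3,5) -> (5,5)
Segment 2: (5,5) -> (6,5)
Segment 3: (6,5) -> (3,5)
Segment 4: (3,5) -> (2,5)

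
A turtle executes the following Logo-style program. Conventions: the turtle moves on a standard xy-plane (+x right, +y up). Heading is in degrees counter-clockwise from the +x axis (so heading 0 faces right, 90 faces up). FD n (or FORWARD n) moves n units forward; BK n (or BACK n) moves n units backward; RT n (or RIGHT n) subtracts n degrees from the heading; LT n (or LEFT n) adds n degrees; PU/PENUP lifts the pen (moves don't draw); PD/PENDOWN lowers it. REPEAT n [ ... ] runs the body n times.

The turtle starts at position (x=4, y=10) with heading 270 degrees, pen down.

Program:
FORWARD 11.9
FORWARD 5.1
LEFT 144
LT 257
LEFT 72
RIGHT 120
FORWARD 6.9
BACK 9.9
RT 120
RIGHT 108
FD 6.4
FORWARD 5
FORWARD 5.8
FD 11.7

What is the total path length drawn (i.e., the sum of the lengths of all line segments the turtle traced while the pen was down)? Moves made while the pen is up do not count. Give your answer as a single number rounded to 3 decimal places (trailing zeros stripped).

Answer: 62.7

Derivation:
Executing turtle program step by step:
Start: pos=(4,10), heading=270, pen down
FD 11.9: (4,10) -> (4,-1.9) [heading=270, draw]
FD 5.1: (4,-1.9) -> (4,-7) [heading=270, draw]
LT 144: heading 270 -> 54
LT 257: heading 54 -> 311
LT 72: heading 311 -> 23
RT 120: heading 23 -> 263
FD 6.9: (4,-7) -> (3.159,-13.849) [heading=263, draw]
BK 9.9: (3.159,-13.849) -> (4.366,-4.022) [heading=263, draw]
RT 120: heading 263 -> 143
RT 108: heading 143 -> 35
FD 6.4: (4.366,-4.022) -> (9.608,-0.351) [heading=35, draw]
FD 5: (9.608,-0.351) -> (13.704,2.516) [heading=35, draw]
FD 5.8: (13.704,2.516) -> (18.455,5.843) [heading=35, draw]
FD 11.7: (18.455,5.843) -> (28.039,12.554) [heading=35, draw]
Final: pos=(28.039,12.554), heading=35, 8 segment(s) drawn

Segment lengths:
  seg 1: (4,10) -> (4,-1.9), length = 11.9
  seg 2: (4,-1.9) -> (4,-7), length = 5.1
  seg 3: (4,-7) -> (3.159,-13.849), length = 6.9
  seg 4: (3.159,-13.849) -> (4.366,-4.022), length = 9.9
  seg 5: (4.366,-4.022) -> (9.608,-0.351), length = 6.4
  seg 6: (9.608,-0.351) -> (13.704,2.516), length = 5
  seg 7: (13.704,2.516) -> (18.455,5.843), length = 5.8
  seg 8: (18.455,5.843) -> (28.039,12.554), length = 11.7
Total = 62.7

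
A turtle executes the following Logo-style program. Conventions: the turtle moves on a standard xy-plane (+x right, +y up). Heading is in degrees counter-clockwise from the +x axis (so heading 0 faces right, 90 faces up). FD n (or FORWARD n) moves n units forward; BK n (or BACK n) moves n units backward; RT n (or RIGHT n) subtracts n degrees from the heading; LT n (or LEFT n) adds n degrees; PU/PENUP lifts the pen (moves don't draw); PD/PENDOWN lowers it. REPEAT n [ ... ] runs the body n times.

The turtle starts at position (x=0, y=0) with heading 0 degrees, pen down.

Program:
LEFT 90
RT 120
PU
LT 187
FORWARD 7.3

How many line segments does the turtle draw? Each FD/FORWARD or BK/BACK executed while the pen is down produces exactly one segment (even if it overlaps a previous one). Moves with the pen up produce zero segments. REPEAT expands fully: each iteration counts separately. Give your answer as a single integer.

Answer: 0

Derivation:
Executing turtle program step by step:
Start: pos=(0,0), heading=0, pen down
LT 90: heading 0 -> 90
RT 120: heading 90 -> 330
PU: pen up
LT 187: heading 330 -> 157
FD 7.3: (0,0) -> (-6.72,2.852) [heading=157, move]
Final: pos=(-6.72,2.852), heading=157, 0 segment(s) drawn
Segments drawn: 0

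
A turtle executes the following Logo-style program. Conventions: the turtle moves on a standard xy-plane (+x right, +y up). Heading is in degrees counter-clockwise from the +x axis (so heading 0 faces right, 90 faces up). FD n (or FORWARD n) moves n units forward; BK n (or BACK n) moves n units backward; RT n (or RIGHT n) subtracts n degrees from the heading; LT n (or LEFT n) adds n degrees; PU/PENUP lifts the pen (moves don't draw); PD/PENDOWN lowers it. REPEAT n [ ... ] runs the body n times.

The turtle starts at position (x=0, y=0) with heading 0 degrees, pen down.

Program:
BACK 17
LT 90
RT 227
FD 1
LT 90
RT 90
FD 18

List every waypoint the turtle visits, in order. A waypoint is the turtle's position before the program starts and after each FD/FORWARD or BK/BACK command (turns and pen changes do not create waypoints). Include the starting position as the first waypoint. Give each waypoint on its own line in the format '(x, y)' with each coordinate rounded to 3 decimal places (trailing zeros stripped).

Executing turtle program step by step:
Start: pos=(0,0), heading=0, pen down
BK 17: (0,0) -> (-17,0) [heading=0, draw]
LT 90: heading 0 -> 90
RT 227: heading 90 -> 223
FD 1: (-17,0) -> (-17.731,-0.682) [heading=223, draw]
LT 90: heading 223 -> 313
RT 90: heading 313 -> 223
FD 18: (-17.731,-0.682) -> (-30.896,-12.958) [heading=223, draw]
Final: pos=(-30.896,-12.958), heading=223, 3 segment(s) drawn
Waypoints (4 total):
(0, 0)
(-17, 0)
(-17.731, -0.682)
(-30.896, -12.958)

Answer: (0, 0)
(-17, 0)
(-17.731, -0.682)
(-30.896, -12.958)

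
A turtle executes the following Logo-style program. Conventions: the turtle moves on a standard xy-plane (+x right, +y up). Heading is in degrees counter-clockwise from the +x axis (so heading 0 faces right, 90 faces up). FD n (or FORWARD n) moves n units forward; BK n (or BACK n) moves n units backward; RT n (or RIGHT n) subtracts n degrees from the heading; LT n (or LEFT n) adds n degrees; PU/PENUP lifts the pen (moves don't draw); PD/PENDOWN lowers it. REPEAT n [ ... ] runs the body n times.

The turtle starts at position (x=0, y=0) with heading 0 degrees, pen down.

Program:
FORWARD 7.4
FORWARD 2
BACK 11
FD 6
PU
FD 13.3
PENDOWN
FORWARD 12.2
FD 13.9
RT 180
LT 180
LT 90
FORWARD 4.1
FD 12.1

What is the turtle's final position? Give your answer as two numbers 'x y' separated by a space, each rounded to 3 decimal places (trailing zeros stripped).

Answer: 43.8 16.2

Derivation:
Executing turtle program step by step:
Start: pos=(0,0), heading=0, pen down
FD 7.4: (0,0) -> (7.4,0) [heading=0, draw]
FD 2: (7.4,0) -> (9.4,0) [heading=0, draw]
BK 11: (9.4,0) -> (-1.6,0) [heading=0, draw]
FD 6: (-1.6,0) -> (4.4,0) [heading=0, draw]
PU: pen up
FD 13.3: (4.4,0) -> (17.7,0) [heading=0, move]
PD: pen down
FD 12.2: (17.7,0) -> (29.9,0) [heading=0, draw]
FD 13.9: (29.9,0) -> (43.8,0) [heading=0, draw]
RT 180: heading 0 -> 180
LT 180: heading 180 -> 0
LT 90: heading 0 -> 90
FD 4.1: (43.8,0) -> (43.8,4.1) [heading=90, draw]
FD 12.1: (43.8,4.1) -> (43.8,16.2) [heading=90, draw]
Final: pos=(43.8,16.2), heading=90, 8 segment(s) drawn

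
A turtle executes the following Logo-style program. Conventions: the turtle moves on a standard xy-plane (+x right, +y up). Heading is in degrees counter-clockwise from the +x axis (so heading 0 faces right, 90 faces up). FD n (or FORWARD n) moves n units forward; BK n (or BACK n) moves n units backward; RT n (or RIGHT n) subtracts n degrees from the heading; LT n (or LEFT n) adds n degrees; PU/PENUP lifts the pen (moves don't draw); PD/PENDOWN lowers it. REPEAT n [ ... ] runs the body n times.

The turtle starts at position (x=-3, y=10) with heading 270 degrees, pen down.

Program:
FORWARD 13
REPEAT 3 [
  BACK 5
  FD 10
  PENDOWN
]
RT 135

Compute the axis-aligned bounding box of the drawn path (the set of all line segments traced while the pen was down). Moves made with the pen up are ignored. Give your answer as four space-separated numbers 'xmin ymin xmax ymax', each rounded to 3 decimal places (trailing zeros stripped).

Executing turtle program step by step:
Start: pos=(-3,10), heading=270, pen down
FD 13: (-3,10) -> (-3,-3) [heading=270, draw]
REPEAT 3 [
  -- iteration 1/3 --
  BK 5: (-3,-3) -> (-3,2) [heading=270, draw]
  FD 10: (-3,2) -> (-3,-8) [heading=270, draw]
  PD: pen down
  -- iteration 2/3 --
  BK 5: (-3,-8) -> (-3,-3) [heading=270, draw]
  FD 10: (-3,-3) -> (-3,-13) [heading=270, draw]
  PD: pen down
  -- iteration 3/3 --
  BK 5: (-3,-13) -> (-3,-8) [heading=270, draw]
  FD 10: (-3,-8) -> (-3,-18) [heading=270, draw]
  PD: pen down
]
RT 135: heading 270 -> 135
Final: pos=(-3,-18), heading=135, 7 segment(s) drawn

Segment endpoints: x in {-3, -3, -3, -3, -3, -3}, y in {-18, -13, -8, -3, 2, 10}
xmin=-3, ymin=-18, xmax=-3, ymax=10

Answer: -3 -18 -3 10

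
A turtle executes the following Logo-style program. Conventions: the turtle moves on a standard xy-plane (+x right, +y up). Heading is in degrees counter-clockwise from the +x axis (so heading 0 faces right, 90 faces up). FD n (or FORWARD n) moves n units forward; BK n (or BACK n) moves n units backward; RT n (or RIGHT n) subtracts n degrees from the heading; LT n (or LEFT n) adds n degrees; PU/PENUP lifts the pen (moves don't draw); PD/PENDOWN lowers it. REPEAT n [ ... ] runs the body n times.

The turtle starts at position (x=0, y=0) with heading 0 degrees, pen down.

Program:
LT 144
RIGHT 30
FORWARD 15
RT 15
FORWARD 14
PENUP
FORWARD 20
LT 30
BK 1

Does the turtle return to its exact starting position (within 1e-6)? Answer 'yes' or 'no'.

Executing turtle program step by step:
Start: pos=(0,0), heading=0, pen down
LT 144: heading 0 -> 144
RT 30: heading 144 -> 114
FD 15: (0,0) -> (-6.101,13.703) [heading=114, draw]
RT 15: heading 114 -> 99
FD 14: (-6.101,13.703) -> (-8.291,27.531) [heading=99, draw]
PU: pen up
FD 20: (-8.291,27.531) -> (-11.42,47.285) [heading=99, move]
LT 30: heading 99 -> 129
BK 1: (-11.42,47.285) -> (-10.791,46.507) [heading=129, move]
Final: pos=(-10.791,46.507), heading=129, 2 segment(s) drawn

Start position: (0, 0)
Final position: (-10.791, 46.507)
Distance = 47.743; >= 1e-6 -> NOT closed

Answer: no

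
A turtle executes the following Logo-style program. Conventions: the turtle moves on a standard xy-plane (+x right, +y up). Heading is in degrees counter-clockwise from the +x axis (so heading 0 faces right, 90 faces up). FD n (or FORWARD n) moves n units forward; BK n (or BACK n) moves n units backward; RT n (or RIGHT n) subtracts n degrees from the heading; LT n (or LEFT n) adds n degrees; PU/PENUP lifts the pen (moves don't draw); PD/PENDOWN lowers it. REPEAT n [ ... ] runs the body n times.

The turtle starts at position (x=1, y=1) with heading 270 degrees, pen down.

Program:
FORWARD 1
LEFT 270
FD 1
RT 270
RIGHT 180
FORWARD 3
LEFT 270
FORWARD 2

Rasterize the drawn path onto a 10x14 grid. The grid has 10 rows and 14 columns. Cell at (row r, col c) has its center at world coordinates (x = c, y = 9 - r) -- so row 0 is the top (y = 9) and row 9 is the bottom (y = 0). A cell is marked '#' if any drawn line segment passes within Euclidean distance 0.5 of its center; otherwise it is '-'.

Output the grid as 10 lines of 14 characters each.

Answer: --------------
--------------
--------------
--------------
--------------
--------------
###-----------
#-------------
##------------
##------------

Derivation:
Segment 0: (1,1) -> (1,0)
Segment 1: (1,0) -> (-0,0)
Segment 2: (-0,0) -> (-0,3)
Segment 3: (-0,3) -> (2,3)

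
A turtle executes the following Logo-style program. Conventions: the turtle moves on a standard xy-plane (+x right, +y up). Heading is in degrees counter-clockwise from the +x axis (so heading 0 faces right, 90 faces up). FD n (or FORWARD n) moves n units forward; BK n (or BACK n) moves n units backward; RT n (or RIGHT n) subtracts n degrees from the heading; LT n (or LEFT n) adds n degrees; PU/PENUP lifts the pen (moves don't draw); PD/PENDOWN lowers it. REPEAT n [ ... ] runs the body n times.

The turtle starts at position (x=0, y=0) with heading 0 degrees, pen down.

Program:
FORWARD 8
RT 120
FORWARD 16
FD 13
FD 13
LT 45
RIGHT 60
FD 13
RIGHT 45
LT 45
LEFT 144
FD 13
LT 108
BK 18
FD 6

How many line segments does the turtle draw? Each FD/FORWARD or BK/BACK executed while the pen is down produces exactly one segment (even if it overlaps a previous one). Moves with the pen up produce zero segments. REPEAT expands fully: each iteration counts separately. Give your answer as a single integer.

Executing turtle program step by step:
Start: pos=(0,0), heading=0, pen down
FD 8: (0,0) -> (8,0) [heading=0, draw]
RT 120: heading 0 -> 240
FD 16: (8,0) -> (0,-13.856) [heading=240, draw]
FD 13: (0,-13.856) -> (-6.5,-25.115) [heading=240, draw]
FD 13: (-6.5,-25.115) -> (-13,-36.373) [heading=240, draw]
LT 45: heading 240 -> 285
RT 60: heading 285 -> 225
FD 13: (-13,-36.373) -> (-22.192,-45.565) [heading=225, draw]
RT 45: heading 225 -> 180
LT 45: heading 180 -> 225
LT 144: heading 225 -> 9
FD 13: (-22.192,-45.565) -> (-9.352,-43.532) [heading=9, draw]
LT 108: heading 9 -> 117
BK 18: (-9.352,-43.532) -> (-1.181,-59.57) [heading=117, draw]
FD 6: (-1.181,-59.57) -> (-3.905,-54.224) [heading=117, draw]
Final: pos=(-3.905,-54.224), heading=117, 8 segment(s) drawn
Segments drawn: 8

Answer: 8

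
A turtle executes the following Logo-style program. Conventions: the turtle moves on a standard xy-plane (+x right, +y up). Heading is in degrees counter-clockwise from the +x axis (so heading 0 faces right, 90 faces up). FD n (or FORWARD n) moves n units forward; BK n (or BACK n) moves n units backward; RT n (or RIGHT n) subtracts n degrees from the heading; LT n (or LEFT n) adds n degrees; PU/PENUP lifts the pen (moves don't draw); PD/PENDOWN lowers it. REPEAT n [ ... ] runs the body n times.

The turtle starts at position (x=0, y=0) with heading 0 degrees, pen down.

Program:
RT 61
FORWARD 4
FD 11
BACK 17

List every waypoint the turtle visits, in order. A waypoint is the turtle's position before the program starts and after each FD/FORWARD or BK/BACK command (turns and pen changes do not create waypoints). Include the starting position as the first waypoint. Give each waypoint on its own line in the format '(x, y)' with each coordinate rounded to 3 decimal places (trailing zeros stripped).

Answer: (0, 0)
(1.939, -3.498)
(7.272, -13.119)
(-0.97, 1.749)

Derivation:
Executing turtle program step by step:
Start: pos=(0,0), heading=0, pen down
RT 61: heading 0 -> 299
FD 4: (0,0) -> (1.939,-3.498) [heading=299, draw]
FD 11: (1.939,-3.498) -> (7.272,-13.119) [heading=299, draw]
BK 17: (7.272,-13.119) -> (-0.97,1.749) [heading=299, draw]
Final: pos=(-0.97,1.749), heading=299, 3 segment(s) drawn
Waypoints (4 total):
(0, 0)
(1.939, -3.498)
(7.272, -13.119)
(-0.97, 1.749)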